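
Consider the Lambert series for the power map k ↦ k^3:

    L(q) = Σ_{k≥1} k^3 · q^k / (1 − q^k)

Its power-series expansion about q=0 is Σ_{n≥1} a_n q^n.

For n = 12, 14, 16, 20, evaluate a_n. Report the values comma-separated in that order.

2044, 3096, 4681, 9198

q^12  k|12↦f(k): 12:1728 6:216 4:64 3:27 2:8 1:1  a_12=2044
q^14  k|14↦f(k): 1:1 2:8 7:343 14:2744  a_14=3096
[q^16] f(1)=1,f(2)=8,f(4)=64,f(8)=512,f(16)=4096 ⇒ 4681
d|20:{1,2,4,5,10,20}  Σf=1+8+64+125+1000+8000=9198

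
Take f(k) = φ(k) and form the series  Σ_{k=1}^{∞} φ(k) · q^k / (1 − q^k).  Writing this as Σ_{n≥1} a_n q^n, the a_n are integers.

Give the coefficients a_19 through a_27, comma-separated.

n=19: 1·19 19·1  φ→[1+18]=19
q^20  k|20↦φ(k): 1:1 2:1 4:2 5:4 10:4 20:8  a_20=20
n=21: 1·21 3·7 7·3 21·1  φ→[1+2+6+12]=21
d|22:{1,2,11,22}  Σφ=1+1+10+10=22
q^23  k|23↦φ(k): 1:1 23:22  a_23=23
[q^24] φ(1)=1,φ(2)=1,φ(3)=2,φ(4)=2,φ(6)=2,φ(8)=4,φ(12)=4,φ(24)=8 ⇒ 24
d|25:{25,5,1}  Σφ=20+4+1=25
d|26:{26,13,2,1}  Σφ=12+12+1+1=26
d|27:{1,3,9,27}  Σφ=1+2+6+18=27

19, 20, 21, 22, 23, 24, 25, 26, 27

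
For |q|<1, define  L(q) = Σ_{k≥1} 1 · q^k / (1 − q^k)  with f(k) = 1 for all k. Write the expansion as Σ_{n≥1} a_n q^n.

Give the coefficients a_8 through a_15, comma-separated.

4, 3, 4, 2, 6, 2, 4, 4

d|8:{1,2,4,8}  Σf=1+1+1+1=4
d|9:{1,3,9}  Σf=1+1+1=3
d|10:{10,5,2,1}  Σf=1+1+1+1=4
q^11  k|11↦f(k): 11:1 1:1  a_11=2
q^12  k|12↦f(k): 1:1 2:1 3:1 4:1 6:1 12:1  a_12=6
q^13  k|13↦f(k): 13:1 1:1  a_13=2
[q^14] f(14)=1,f(7)=1,f(2)=1,f(1)=1 ⇒ 4
q^15  k|15↦f(k): 1:1 3:1 5:1 15:1  a_15=4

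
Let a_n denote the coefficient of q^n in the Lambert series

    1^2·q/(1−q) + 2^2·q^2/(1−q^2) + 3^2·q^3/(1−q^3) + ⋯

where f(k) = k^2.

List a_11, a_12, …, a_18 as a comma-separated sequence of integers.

n=11: 1·11 11·1  f→[1+121]=122
n=12: 1·12 2·6 3·4 4·3 6·2 12·1  f→[1+4+9+16+36+144]=210
[q^13] f(13)=169,f(1)=1 ⇒ 170
d|14:{1,2,7,14}  Σf=1+4+49+196=250
q^15  k|15↦f(k): 15:225 5:25 3:9 1:1  a_15=260
d|16:{16,8,4,2,1}  Σf=256+64+16+4+1=341
n=17: 17·1 1·17  f→[289+1]=290
q^18  k|18↦f(k): 18:324 9:81 6:36 3:9 2:4 1:1  a_18=455

122, 210, 170, 250, 260, 341, 290, 455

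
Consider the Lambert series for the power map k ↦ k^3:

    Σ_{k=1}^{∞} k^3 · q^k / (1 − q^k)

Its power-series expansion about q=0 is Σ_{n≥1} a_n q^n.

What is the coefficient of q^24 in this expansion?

a_24 = 16380

q^24  k|24↦f(k): 1:1 2:8 3:27 4:64 6:216 8:512 12:1728 24:13824  a_24=16380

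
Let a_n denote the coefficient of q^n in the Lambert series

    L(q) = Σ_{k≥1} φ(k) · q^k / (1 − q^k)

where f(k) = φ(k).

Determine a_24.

[q^24] φ(24)=8,φ(12)=4,φ(8)=4,φ(6)=2,φ(4)=2,φ(3)=2,φ(2)=1,φ(1)=1 ⇒ 24

a_24 = 24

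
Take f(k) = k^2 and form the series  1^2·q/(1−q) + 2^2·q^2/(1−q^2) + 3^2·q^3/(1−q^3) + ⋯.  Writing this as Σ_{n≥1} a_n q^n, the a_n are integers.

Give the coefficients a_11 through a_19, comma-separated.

q^11  k|11↦f(k): 11:121 1:1  a_11=122
[q^12] f(12)=144,f(6)=36,f(4)=16,f(3)=9,f(2)=4,f(1)=1 ⇒ 210
[q^13] f(1)=1,f(13)=169 ⇒ 170
d|14:{1,2,7,14}  Σf=1+4+49+196=250
n=15: 1·15 3·5 5·3 15·1  f→[1+9+25+225]=260
n=16: 16·1 8·2 4·4 2·8 1·16  f→[256+64+16+4+1]=341
d|17:{1,17}  Σf=1+289=290
n=18: 1·18 2·9 3·6 6·3 9·2 18·1  f→[1+4+9+36+81+324]=455
q^19  k|19↦f(k): 19:361 1:1  a_19=362

122, 210, 170, 250, 260, 341, 290, 455, 362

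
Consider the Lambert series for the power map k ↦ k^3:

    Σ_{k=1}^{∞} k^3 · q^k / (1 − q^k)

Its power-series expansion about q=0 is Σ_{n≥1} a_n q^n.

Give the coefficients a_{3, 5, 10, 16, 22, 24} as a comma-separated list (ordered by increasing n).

28, 126, 1134, 4681, 11988, 16380

q^3  k|3↦f(k): 1:1 3:27  a_3=28
n=5: 5·1 1·5  f→[125+1]=126
d|10:{10,5,2,1}  Σf=1000+125+8+1=1134
d|16:{1,2,4,8,16}  Σf=1+8+64+512+4096=4681
d|22:{1,2,11,22}  Σf=1+8+1331+10648=11988
[q^24] f(1)=1,f(2)=8,f(3)=27,f(4)=64,f(6)=216,f(8)=512,f(12)=1728,f(24)=13824 ⇒ 16380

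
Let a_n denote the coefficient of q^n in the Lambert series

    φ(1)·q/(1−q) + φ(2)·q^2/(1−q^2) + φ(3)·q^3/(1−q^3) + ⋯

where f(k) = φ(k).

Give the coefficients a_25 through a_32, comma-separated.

n=25: 1·25 5·5 25·1  φ→[1+4+20]=25
d|26:{26,13,2,1}  Σφ=12+12+1+1=26
[q^27] φ(1)=1,φ(3)=2,φ(9)=6,φ(27)=18 ⇒ 27
[q^28] φ(28)=12,φ(14)=6,φ(7)=6,φ(4)=2,φ(2)=1,φ(1)=1 ⇒ 28
d|29:{29,1}  Σφ=28+1=29
q^30  k|30↦φ(k): 1:1 2:1 3:2 5:4 6:2 10:4 15:8 30:8  a_30=30
q^31  k|31↦φ(k): 1:1 31:30  a_31=31
d|32:{32,16,8,4,2,1}  Σφ=16+8+4+2+1+1=32

25, 26, 27, 28, 29, 30, 31, 32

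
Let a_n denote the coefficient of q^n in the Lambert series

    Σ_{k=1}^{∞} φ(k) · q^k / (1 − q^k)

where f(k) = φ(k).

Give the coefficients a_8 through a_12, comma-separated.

n=8: 1·8 2·4 4·2 8·1  φ→[1+1+2+4]=8
n=9: 1·9 3·3 9·1  φ→[1+2+6]=9
[q^10] φ(10)=4,φ(5)=4,φ(2)=1,φ(1)=1 ⇒ 10
q^11  k|11↦φ(k): 1:1 11:10  a_11=11
n=12: 1·12 2·6 3·4 4·3 6·2 12·1  φ→[1+1+2+2+2+4]=12

8, 9, 10, 11, 12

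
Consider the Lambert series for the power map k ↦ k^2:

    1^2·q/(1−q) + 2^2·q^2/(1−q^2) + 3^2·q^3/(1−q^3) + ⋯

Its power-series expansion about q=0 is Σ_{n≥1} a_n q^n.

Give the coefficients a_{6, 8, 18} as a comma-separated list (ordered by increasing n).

[q^6] f(6)=36,f(3)=9,f(2)=4,f(1)=1 ⇒ 50
d|8:{8,4,2,1}  Σf=64+16+4+1=85
d|18:{1,2,3,6,9,18}  Σf=1+4+9+36+81+324=455

50, 85, 455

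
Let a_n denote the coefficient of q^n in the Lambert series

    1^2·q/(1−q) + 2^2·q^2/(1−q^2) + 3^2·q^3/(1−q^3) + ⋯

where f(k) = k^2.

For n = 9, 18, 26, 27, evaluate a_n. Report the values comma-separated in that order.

[q^9] f(9)=81,f(3)=9,f(1)=1 ⇒ 91
n=18: 18·1 9·2 6·3 3·6 2·9 1·18  f→[324+81+36+9+4+1]=455
[q^26] f(1)=1,f(2)=4,f(13)=169,f(26)=676 ⇒ 850
q^27  k|27↦f(k): 27:729 9:81 3:9 1:1  a_27=820

91, 455, 850, 820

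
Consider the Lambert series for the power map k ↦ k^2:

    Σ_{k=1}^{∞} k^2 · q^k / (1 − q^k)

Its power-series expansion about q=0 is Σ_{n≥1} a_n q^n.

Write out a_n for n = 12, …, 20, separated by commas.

210, 170, 250, 260, 341, 290, 455, 362, 546

[q^12] f(12)=144,f(6)=36,f(4)=16,f(3)=9,f(2)=4,f(1)=1 ⇒ 210
n=13: 13·1 1·13  f→[169+1]=170
[q^14] f(1)=1,f(2)=4,f(7)=49,f(14)=196 ⇒ 250
d|15:{1,3,5,15}  Σf=1+9+25+225=260
d|16:{16,8,4,2,1}  Σf=256+64+16+4+1=341
[q^17] f(1)=1,f(17)=289 ⇒ 290
n=18: 18·1 9·2 6·3 3·6 2·9 1·18  f→[324+81+36+9+4+1]=455
q^19  k|19↦f(k): 1:1 19:361  a_19=362
[q^20] f(1)=1,f(2)=4,f(4)=16,f(5)=25,f(10)=100,f(20)=400 ⇒ 546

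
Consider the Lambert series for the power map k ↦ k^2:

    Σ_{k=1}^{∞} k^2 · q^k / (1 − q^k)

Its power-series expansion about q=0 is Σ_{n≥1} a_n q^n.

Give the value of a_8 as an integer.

n=8: 1·8 2·4 4·2 8·1  f→[1+4+16+64]=85

a_8 = 85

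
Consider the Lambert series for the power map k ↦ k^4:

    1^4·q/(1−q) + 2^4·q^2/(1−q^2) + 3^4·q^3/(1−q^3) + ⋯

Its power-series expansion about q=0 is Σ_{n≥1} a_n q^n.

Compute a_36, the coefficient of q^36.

a_36 = 1813539

q^36  k|36↦f(k): 36:1679616 18:104976 12:20736 9:6561 6:1296 4:256 3:81 2:16 1:1  a_36=1813539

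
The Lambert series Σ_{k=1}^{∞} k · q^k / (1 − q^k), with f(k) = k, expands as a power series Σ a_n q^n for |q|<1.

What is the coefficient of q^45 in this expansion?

[q^45] f(45)=45,f(15)=15,f(9)=9,f(5)=5,f(3)=3,f(1)=1 ⇒ 78

a_45 = 78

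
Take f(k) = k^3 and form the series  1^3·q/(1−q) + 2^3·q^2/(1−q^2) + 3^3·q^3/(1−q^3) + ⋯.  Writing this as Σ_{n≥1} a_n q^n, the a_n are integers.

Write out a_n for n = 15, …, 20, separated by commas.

q^15  k|15↦f(k): 15:3375 5:125 3:27 1:1  a_15=3528
[q^16] f(16)=4096,f(8)=512,f(4)=64,f(2)=8,f(1)=1 ⇒ 4681
n=17: 1·17 17·1  f→[1+4913]=4914
[q^18] f(1)=1,f(2)=8,f(3)=27,f(6)=216,f(9)=729,f(18)=5832 ⇒ 6813
n=19: 19·1 1·19  f→[6859+1]=6860
d|20:{20,10,5,4,2,1}  Σf=8000+1000+125+64+8+1=9198

3528, 4681, 4914, 6813, 6860, 9198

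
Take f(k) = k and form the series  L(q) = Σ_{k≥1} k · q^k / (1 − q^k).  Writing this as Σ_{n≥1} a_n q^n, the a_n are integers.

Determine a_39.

[q^39] f(1)=1,f(3)=3,f(13)=13,f(39)=39 ⇒ 56

a_39 = 56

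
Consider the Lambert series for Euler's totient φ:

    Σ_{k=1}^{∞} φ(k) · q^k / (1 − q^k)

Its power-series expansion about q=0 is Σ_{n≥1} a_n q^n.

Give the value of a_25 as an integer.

[q^25] φ(25)=20,φ(5)=4,φ(1)=1 ⇒ 25

a_25 = 25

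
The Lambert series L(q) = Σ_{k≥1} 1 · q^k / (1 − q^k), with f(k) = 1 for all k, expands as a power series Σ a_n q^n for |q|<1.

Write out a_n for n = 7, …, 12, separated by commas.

2, 4, 3, 4, 2, 6

[q^7] f(1)=1,f(7)=1 ⇒ 2
[q^8] f(1)=1,f(2)=1,f(4)=1,f(8)=1 ⇒ 4
d|9:{9,3,1}  Σf=1+1+1=3
[q^10] f(10)=1,f(5)=1,f(2)=1,f(1)=1 ⇒ 4
n=11: 1·11 11·1  f→[1+1]=2
n=12: 1·12 2·6 3·4 4·3 6·2 12·1  f→[1+1+1+1+1+1]=6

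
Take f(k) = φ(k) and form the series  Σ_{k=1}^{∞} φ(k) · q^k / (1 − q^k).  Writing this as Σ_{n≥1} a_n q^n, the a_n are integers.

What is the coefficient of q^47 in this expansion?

n=47: 47·1 1·47  φ→[46+1]=47

a_47 = 47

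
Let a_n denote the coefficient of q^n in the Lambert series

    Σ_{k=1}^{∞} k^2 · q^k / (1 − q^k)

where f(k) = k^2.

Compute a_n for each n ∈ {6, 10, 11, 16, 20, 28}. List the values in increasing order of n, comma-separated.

50, 130, 122, 341, 546, 1050

n=6: 6·1 3·2 2·3 1·6  f→[36+9+4+1]=50
[q^10] f(10)=100,f(5)=25,f(2)=4,f(1)=1 ⇒ 130
q^11  k|11↦f(k): 1:1 11:121  a_11=122
q^16  k|16↦f(k): 16:256 8:64 4:16 2:4 1:1  a_16=341
q^20  k|20↦f(k): 20:400 10:100 5:25 4:16 2:4 1:1  a_20=546
n=28: 28·1 14·2 7·4 4·7 2·14 1·28  f→[784+196+49+16+4+1]=1050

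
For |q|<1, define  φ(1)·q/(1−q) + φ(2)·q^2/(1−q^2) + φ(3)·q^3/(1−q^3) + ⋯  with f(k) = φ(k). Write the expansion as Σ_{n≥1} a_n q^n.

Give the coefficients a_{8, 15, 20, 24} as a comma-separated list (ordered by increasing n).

q^8  k|8↦φ(k): 1:1 2:1 4:2 8:4  a_8=8
q^15  k|15↦φ(k): 1:1 3:2 5:4 15:8  a_15=15
[q^20] φ(1)=1,φ(2)=1,φ(4)=2,φ(5)=4,φ(10)=4,φ(20)=8 ⇒ 20
n=24: 1·24 2·12 3·8 4·6 6·4 8·3 12·2 24·1  φ→[1+1+2+2+2+4+4+8]=24

8, 15, 20, 24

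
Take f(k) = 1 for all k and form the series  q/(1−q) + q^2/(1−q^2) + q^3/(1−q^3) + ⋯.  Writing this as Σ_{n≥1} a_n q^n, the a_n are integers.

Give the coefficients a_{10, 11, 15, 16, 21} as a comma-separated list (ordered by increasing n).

4, 2, 4, 5, 4

d|10:{1,2,5,10}  Σf=1+1+1+1=4
[q^11] f(1)=1,f(11)=1 ⇒ 2
n=15: 15·1 5·3 3·5 1·15  f→[1+1+1+1]=4
[q^16] f(16)=1,f(8)=1,f(4)=1,f(2)=1,f(1)=1 ⇒ 5
n=21: 21·1 7·3 3·7 1·21  f→[1+1+1+1]=4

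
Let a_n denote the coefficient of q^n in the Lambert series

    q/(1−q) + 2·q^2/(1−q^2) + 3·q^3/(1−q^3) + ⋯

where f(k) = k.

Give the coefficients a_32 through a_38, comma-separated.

d|32:{1,2,4,8,16,32}  Σf=1+2+4+8+16+32=63
n=33: 33·1 11·3 3·11 1·33  f→[33+11+3+1]=48
q^34  k|34↦f(k): 1:1 2:2 17:17 34:34  a_34=54
[q^35] f(1)=1,f(5)=5,f(7)=7,f(35)=35 ⇒ 48
q^36  k|36↦f(k): 36:36 18:18 12:12 9:9 6:6 4:4 3:3 2:2 1:1  a_36=91
n=37: 37·1 1·37  f→[37+1]=38
d|38:{38,19,2,1}  Σf=38+19+2+1=60

63, 48, 54, 48, 91, 38, 60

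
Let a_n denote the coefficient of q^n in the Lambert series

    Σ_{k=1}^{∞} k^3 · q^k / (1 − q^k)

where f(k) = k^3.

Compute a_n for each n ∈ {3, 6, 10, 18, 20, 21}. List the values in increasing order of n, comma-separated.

q^3  k|3↦f(k): 3:27 1:1  a_3=28
q^6  k|6↦f(k): 6:216 3:27 2:8 1:1  a_6=252
q^10  k|10↦f(k): 1:1 2:8 5:125 10:1000  a_10=1134
n=18: 1·18 2·9 3·6 6·3 9·2 18·1  f→[1+8+27+216+729+5832]=6813
[q^20] f(1)=1,f(2)=8,f(4)=64,f(5)=125,f(10)=1000,f(20)=8000 ⇒ 9198
q^21  k|21↦f(k): 1:1 3:27 7:343 21:9261  a_21=9632

28, 252, 1134, 6813, 9198, 9632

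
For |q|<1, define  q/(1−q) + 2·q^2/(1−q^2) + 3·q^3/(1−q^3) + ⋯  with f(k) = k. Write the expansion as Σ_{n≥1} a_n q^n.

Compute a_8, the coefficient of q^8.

a_8 = 15

[q^8] f(1)=1,f(2)=2,f(4)=4,f(8)=8 ⇒ 15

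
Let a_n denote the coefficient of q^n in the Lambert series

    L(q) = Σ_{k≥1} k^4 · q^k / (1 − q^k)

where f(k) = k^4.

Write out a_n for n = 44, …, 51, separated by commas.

3997266, 4158518, 4757314, 4879682, 5732210, 5767203, 6651267, 6848804

[q^44] f(44)=3748096,f(22)=234256,f(11)=14641,f(4)=256,f(2)=16,f(1)=1 ⇒ 3997266
d|45:{45,15,9,5,3,1}  Σf=4100625+50625+6561+625+81+1=4158518
[q^46] f(46)=4477456,f(23)=279841,f(2)=16,f(1)=1 ⇒ 4757314
q^47  k|47↦f(k): 47:4879681 1:1  a_47=4879682
q^48  k|48↦f(k): 1:1 2:16 3:81 4:256 6:1296 8:4096 12:20736 16:65536 24:331776 48:5308416  a_48=5732210
n=49: 49·1 7·7 1·49  f→[5764801+2401+1]=5767203
n=50: 50·1 25·2 10·5 5·10 2·25 1·50  f→[6250000+390625+10000+625+16+1]=6651267
[q^51] f(1)=1,f(3)=81,f(17)=83521,f(51)=6765201 ⇒ 6848804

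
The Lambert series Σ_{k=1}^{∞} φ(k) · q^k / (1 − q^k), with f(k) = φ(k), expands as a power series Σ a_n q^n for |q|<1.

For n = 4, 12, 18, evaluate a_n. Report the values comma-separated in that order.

n=4: 4·1 2·2 1·4  φ→[2+1+1]=4
[q^12] φ(1)=1,φ(2)=1,φ(3)=2,φ(4)=2,φ(6)=2,φ(12)=4 ⇒ 12
q^18  k|18↦φ(k): 18:6 9:6 6:2 3:2 2:1 1:1  a_18=18

4, 12, 18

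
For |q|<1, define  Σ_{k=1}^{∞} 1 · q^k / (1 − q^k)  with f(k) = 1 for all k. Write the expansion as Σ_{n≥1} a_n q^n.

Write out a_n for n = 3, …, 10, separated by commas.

2, 3, 2, 4, 2, 4, 3, 4

n=3: 3·1 1·3  f→[1+1]=2
[q^4] f(4)=1,f(2)=1,f(1)=1 ⇒ 3
q^5  k|5↦f(k): 1:1 5:1  a_5=2
q^6  k|6↦f(k): 6:1 3:1 2:1 1:1  a_6=4
[q^7] f(7)=1,f(1)=1 ⇒ 2
d|8:{1,2,4,8}  Σf=1+1+1+1=4
d|9:{9,3,1}  Σf=1+1+1=3
n=10: 1·10 2·5 5·2 10·1  f→[1+1+1+1]=4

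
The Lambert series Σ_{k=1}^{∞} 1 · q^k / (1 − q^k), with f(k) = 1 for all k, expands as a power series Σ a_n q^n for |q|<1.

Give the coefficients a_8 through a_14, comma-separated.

d|8:{1,2,4,8}  Σf=1+1+1+1=4
q^9  k|9↦f(k): 9:1 3:1 1:1  a_9=3
[q^10] f(1)=1,f(2)=1,f(5)=1,f(10)=1 ⇒ 4
d|11:{11,1}  Σf=1+1=2
d|12:{1,2,3,4,6,12}  Σf=1+1+1+1+1+1=6
[q^13] f(1)=1,f(13)=1 ⇒ 2
n=14: 14·1 7·2 2·7 1·14  f→[1+1+1+1]=4

4, 3, 4, 2, 6, 2, 4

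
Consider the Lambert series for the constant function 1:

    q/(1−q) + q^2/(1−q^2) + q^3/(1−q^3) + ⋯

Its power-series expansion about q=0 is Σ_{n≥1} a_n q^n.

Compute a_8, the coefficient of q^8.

a_8 = 4

d|8:{1,2,4,8}  Σf=1+1+1+1=4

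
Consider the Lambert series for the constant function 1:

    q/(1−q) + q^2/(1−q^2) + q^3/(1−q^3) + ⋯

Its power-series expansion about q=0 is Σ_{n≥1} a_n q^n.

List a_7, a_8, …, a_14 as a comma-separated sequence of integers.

2, 4, 3, 4, 2, 6, 2, 4

d|7:{7,1}  Σf=1+1=2
d|8:{8,4,2,1}  Σf=1+1+1+1=4
n=9: 1·9 3·3 9·1  f→[1+1+1]=3
q^10  k|10↦f(k): 1:1 2:1 5:1 10:1  a_10=4
q^11  k|11↦f(k): 11:1 1:1  a_11=2
q^12  k|12↦f(k): 12:1 6:1 4:1 3:1 2:1 1:1  a_12=6
d|13:{1,13}  Σf=1+1=2
d|14:{1,2,7,14}  Σf=1+1+1+1=4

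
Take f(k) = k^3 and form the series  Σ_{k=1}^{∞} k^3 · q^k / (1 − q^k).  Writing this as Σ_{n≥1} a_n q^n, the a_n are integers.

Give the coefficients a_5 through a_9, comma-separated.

q^5  k|5↦f(k): 1:1 5:125  a_5=126
q^6  k|6↦f(k): 6:216 3:27 2:8 1:1  a_6=252
n=7: 1·7 7·1  f→[1+343]=344
q^8  k|8↦f(k): 8:512 4:64 2:8 1:1  a_8=585
q^9  k|9↦f(k): 1:1 3:27 9:729  a_9=757

126, 252, 344, 585, 757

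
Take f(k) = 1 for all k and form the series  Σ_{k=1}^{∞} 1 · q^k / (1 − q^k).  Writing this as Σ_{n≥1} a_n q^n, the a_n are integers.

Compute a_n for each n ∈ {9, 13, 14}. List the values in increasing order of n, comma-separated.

q^9  k|9↦f(k): 1:1 3:1 9:1  a_9=3
q^13  k|13↦f(k): 1:1 13:1  a_13=2
d|14:{14,7,2,1}  Σf=1+1+1+1=4

3, 2, 4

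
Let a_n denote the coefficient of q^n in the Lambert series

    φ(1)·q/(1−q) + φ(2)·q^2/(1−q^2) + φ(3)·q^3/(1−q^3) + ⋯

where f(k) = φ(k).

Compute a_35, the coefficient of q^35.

d|35:{1,5,7,35}  Σφ=1+4+6+24=35

a_35 = 35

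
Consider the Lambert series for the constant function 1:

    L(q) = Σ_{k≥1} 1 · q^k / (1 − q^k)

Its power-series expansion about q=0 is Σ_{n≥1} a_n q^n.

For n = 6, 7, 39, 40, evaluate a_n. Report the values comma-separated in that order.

4, 2, 4, 8

[q^6] f(6)=1,f(3)=1,f(2)=1,f(1)=1 ⇒ 4
[q^7] f(1)=1,f(7)=1 ⇒ 2
n=39: 1·39 3·13 13·3 39·1  f→[1+1+1+1]=4
[q^40] f(1)=1,f(2)=1,f(4)=1,f(5)=1,f(8)=1,f(10)=1,f(20)=1,f(40)=1 ⇒ 8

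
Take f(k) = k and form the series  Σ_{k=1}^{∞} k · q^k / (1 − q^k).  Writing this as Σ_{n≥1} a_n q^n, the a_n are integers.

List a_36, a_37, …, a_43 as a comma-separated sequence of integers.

q^36  k|36↦f(k): 1:1 2:2 3:3 4:4 6:6 9:9 12:12 18:18 36:36  a_36=91
[q^37] f(37)=37,f(1)=1 ⇒ 38
n=38: 38·1 19·2 2·19 1·38  f→[38+19+2+1]=60
q^39  k|39↦f(k): 1:1 3:3 13:13 39:39  a_39=56
d|40:{1,2,4,5,8,10,20,40}  Σf=1+2+4+5+8+10+20+40=90
n=41: 1·41 41·1  f→[1+41]=42
d|42:{1,2,3,6,7,14,21,42}  Σf=1+2+3+6+7+14+21+42=96
d|43:{1,43}  Σf=1+43=44

91, 38, 60, 56, 90, 42, 96, 44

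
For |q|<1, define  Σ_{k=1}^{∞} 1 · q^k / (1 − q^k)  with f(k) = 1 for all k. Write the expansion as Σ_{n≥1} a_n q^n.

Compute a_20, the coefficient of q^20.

a_20 = 6

d|20:{20,10,5,4,2,1}  Σf=1+1+1+1+1+1=6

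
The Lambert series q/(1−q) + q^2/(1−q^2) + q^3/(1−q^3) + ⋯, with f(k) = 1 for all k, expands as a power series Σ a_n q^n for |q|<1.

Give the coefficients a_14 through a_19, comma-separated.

4, 4, 5, 2, 6, 2

d|14:{1,2,7,14}  Σf=1+1+1+1=4
q^15  k|15↦f(k): 1:1 3:1 5:1 15:1  a_15=4
n=16: 1·16 2·8 4·4 8·2 16·1  f→[1+1+1+1+1]=5
d|17:{1,17}  Σf=1+1=2
q^18  k|18↦f(k): 18:1 9:1 6:1 3:1 2:1 1:1  a_18=6
d|19:{1,19}  Σf=1+1=2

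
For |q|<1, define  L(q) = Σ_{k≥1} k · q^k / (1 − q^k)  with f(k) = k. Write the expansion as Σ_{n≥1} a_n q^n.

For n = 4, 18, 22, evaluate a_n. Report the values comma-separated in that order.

[q^4] f(4)=4,f(2)=2,f(1)=1 ⇒ 7
q^18  k|18↦f(k): 1:1 2:2 3:3 6:6 9:9 18:18  a_18=39
q^22  k|22↦f(k): 22:22 11:11 2:2 1:1  a_22=36

7, 39, 36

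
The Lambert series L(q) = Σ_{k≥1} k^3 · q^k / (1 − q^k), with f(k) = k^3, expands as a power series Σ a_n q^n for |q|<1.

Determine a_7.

a_7 = 344

n=7: 7·1 1·7  f→[343+1]=344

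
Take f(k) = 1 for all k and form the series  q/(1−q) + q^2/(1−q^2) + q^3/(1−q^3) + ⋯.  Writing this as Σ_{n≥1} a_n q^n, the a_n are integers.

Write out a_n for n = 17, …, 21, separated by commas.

2, 6, 2, 6, 4

[q^17] f(1)=1,f(17)=1 ⇒ 2
n=18: 1·18 2·9 3·6 6·3 9·2 18·1  f→[1+1+1+1+1+1]=6
n=19: 19·1 1·19  f→[1+1]=2
n=20: 20·1 10·2 5·4 4·5 2·10 1·20  f→[1+1+1+1+1+1]=6
[q^21] f(21)=1,f(7)=1,f(3)=1,f(1)=1 ⇒ 4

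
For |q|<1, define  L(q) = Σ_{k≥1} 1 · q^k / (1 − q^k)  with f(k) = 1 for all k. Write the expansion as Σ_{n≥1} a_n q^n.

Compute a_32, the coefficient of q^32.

[q^32] f(32)=1,f(16)=1,f(8)=1,f(4)=1,f(2)=1,f(1)=1 ⇒ 6

a_32 = 6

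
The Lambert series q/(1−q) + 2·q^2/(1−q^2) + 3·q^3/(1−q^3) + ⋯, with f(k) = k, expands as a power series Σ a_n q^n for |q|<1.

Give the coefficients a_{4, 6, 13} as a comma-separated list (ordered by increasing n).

q^4  k|4↦f(k): 1:1 2:2 4:4  a_4=7
n=6: 1·6 2·3 3·2 6·1  f→[1+2+3+6]=12
d|13:{13,1}  Σf=13+1=14

7, 12, 14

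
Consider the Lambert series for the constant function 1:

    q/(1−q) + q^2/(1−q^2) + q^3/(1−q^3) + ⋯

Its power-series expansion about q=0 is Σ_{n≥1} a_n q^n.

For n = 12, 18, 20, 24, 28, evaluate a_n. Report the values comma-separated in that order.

6, 6, 6, 8, 6

d|12:{1,2,3,4,6,12}  Σf=1+1+1+1+1+1=6
n=18: 18·1 9·2 6·3 3·6 2·9 1·18  f→[1+1+1+1+1+1]=6
q^20  k|20↦f(k): 1:1 2:1 4:1 5:1 10:1 20:1  a_20=6
[q^24] f(1)=1,f(2)=1,f(3)=1,f(4)=1,f(6)=1,f(8)=1,f(12)=1,f(24)=1 ⇒ 8
n=28: 1·28 2·14 4·7 7·4 14·2 28·1  f→[1+1+1+1+1+1]=6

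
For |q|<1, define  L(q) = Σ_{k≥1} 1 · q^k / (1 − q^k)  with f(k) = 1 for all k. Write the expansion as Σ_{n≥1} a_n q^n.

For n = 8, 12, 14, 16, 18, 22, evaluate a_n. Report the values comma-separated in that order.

q^8  k|8↦f(k): 8:1 4:1 2:1 1:1  a_8=4
n=12: 12·1 6·2 4·3 3·4 2·6 1·12  f→[1+1+1+1+1+1]=6
[q^14] f(1)=1,f(2)=1,f(7)=1,f(14)=1 ⇒ 4
n=16: 1·16 2·8 4·4 8·2 16·1  f→[1+1+1+1+1]=5
n=18: 1·18 2·9 3·6 6·3 9·2 18·1  f→[1+1+1+1+1+1]=6
[q^22] f(22)=1,f(11)=1,f(2)=1,f(1)=1 ⇒ 4

4, 6, 4, 5, 6, 4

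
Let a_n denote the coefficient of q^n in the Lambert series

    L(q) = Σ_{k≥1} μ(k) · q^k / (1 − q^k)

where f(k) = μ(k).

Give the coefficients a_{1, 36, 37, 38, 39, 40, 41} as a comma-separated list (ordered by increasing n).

n=1: 1·1  μ→[1]=1
q^36  k|36↦μ(k): 36:0 18:0 12:0 9:0 6:1 4:0 3:-1 2:-1 1:1  a_36=0
n=37: 1·37 37·1  μ→[1+(-1)]=0
q^38  k|38↦μ(k): 38:1 19:-1 2:-1 1:1  a_38=0
d|39:{39,13,3,1}  Σμ=1+(-1)+(-1)+1=0
[q^40] μ(1)=1,μ(2)=-1,μ(4)=0,μ(5)=-1,μ(8)=0,μ(10)=1,μ(20)=0,μ(40)=0 ⇒ 0
n=41: 1·41 41·1  μ→[1+(-1)]=0

1, 0, 0, 0, 0, 0, 0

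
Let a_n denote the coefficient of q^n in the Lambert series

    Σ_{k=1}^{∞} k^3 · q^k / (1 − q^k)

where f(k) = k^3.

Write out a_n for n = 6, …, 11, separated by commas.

252, 344, 585, 757, 1134, 1332

n=6: 1·6 2·3 3·2 6·1  f→[1+8+27+216]=252
d|7:{7,1}  Σf=343+1=344
q^8  k|8↦f(k): 1:1 2:8 4:64 8:512  a_8=585
n=9: 9·1 3·3 1·9  f→[729+27+1]=757
[q^10] f(1)=1,f(2)=8,f(5)=125,f(10)=1000 ⇒ 1134
n=11: 11·1 1·11  f→[1331+1]=1332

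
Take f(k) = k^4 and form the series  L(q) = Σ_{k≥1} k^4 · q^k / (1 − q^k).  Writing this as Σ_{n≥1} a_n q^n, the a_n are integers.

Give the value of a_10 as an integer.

n=10: 1·10 2·5 5·2 10·1  f→[1+16+625+10000]=10642

a_10 = 10642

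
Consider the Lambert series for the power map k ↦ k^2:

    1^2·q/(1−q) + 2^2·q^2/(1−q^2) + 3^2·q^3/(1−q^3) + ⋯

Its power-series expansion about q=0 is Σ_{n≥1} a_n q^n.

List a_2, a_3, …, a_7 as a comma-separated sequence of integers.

q^2  k|2↦f(k): 2:4 1:1  a_2=5
[q^3] f(1)=1,f(3)=9 ⇒ 10
d|4:{1,2,4}  Σf=1+4+16=21
[q^5] f(1)=1,f(5)=25 ⇒ 26
d|6:{1,2,3,6}  Σf=1+4+9+36=50
d|7:{1,7}  Σf=1+49=50

5, 10, 21, 26, 50, 50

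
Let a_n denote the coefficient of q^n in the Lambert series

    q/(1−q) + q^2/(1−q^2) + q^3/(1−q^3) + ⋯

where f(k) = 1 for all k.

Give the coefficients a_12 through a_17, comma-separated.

6, 2, 4, 4, 5, 2

n=12: 1·12 2·6 3·4 4·3 6·2 12·1  f→[1+1+1+1+1+1]=6
[q^13] f(13)=1,f(1)=1 ⇒ 2
[q^14] f(14)=1,f(7)=1,f(2)=1,f(1)=1 ⇒ 4
[q^15] f(15)=1,f(5)=1,f(3)=1,f(1)=1 ⇒ 4
d|16:{16,8,4,2,1}  Σf=1+1+1+1+1=5
n=17: 17·1 1·17  f→[1+1]=2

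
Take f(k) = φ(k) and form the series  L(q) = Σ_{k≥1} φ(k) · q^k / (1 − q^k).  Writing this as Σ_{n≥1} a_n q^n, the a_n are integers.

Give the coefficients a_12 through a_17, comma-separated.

q^12  k|12↦φ(k): 12:4 6:2 4:2 3:2 2:1 1:1  a_12=12
n=13: 1·13 13·1  φ→[1+12]=13
q^14  k|14↦φ(k): 1:1 2:1 7:6 14:6  a_14=14
[q^15] φ(15)=8,φ(5)=4,φ(3)=2,φ(1)=1 ⇒ 15
q^16  k|16↦φ(k): 1:1 2:1 4:2 8:4 16:8  a_16=16
[q^17] φ(17)=16,φ(1)=1 ⇒ 17

12, 13, 14, 15, 16, 17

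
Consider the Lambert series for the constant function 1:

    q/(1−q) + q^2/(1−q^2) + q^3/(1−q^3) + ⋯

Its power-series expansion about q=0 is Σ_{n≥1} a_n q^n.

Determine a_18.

d|18:{18,9,6,3,2,1}  Σf=1+1+1+1+1+1=6

a_18 = 6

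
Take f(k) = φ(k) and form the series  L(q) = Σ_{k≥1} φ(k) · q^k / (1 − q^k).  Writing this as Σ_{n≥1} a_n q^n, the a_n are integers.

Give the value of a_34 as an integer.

q^34  k|34↦φ(k): 34:16 17:16 2:1 1:1  a_34=34

a_34 = 34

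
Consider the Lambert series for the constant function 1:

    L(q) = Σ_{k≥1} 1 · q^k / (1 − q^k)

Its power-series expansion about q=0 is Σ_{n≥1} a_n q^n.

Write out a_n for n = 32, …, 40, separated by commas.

6, 4, 4, 4, 9, 2, 4, 4, 8

n=32: 32·1 16·2 8·4 4·8 2·16 1·32  f→[1+1+1+1+1+1]=6
d|33:{33,11,3,1}  Σf=1+1+1+1=4
d|34:{1,2,17,34}  Σf=1+1+1+1=4
d|35:{1,5,7,35}  Σf=1+1+1+1=4
n=36: 36·1 18·2 12·3 9·4 6·6 4·9 3·12 2·18 1·36  f→[1+1+1+1+1+1+1+1+1]=9
d|37:{37,1}  Σf=1+1=2
q^38  k|38↦f(k): 1:1 2:1 19:1 38:1  a_38=4
[q^39] f(1)=1,f(3)=1,f(13)=1,f(39)=1 ⇒ 4
n=40: 40·1 20·2 10·4 8·5 5·8 4·10 2·20 1·40  f→[1+1+1+1+1+1+1+1]=8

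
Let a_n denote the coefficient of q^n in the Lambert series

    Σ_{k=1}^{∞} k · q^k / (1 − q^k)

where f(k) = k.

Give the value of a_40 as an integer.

a_40 = 90

n=40: 40·1 20·2 10·4 8·5 5·8 4·10 2·20 1·40  f→[40+20+10+8+5+4+2+1]=90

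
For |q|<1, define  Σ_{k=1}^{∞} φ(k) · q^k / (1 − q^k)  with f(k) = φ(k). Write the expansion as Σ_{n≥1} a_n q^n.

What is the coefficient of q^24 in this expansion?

q^24  k|24↦φ(k): 1:1 2:1 3:2 4:2 6:2 8:4 12:4 24:8  a_24=24

a_24 = 24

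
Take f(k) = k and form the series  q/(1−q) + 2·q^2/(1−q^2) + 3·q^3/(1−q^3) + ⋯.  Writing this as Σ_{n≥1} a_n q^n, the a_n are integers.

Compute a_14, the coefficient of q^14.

q^14  k|14↦f(k): 1:1 2:2 7:7 14:14  a_14=24

a_14 = 24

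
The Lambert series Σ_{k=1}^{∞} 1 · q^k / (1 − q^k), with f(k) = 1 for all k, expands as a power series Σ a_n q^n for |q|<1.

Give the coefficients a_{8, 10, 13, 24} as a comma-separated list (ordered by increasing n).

4, 4, 2, 8

d|8:{8,4,2,1}  Σf=1+1+1+1=4
[q^10] f(1)=1,f(2)=1,f(5)=1,f(10)=1 ⇒ 4
n=13: 1·13 13·1  f→[1+1]=2
d|24:{24,12,8,6,4,3,2,1}  Σf=1+1+1+1+1+1+1+1=8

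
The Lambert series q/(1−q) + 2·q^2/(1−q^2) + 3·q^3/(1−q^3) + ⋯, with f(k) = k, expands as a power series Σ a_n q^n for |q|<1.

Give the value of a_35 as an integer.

a_35 = 48

d|35:{1,5,7,35}  Σf=1+5+7+35=48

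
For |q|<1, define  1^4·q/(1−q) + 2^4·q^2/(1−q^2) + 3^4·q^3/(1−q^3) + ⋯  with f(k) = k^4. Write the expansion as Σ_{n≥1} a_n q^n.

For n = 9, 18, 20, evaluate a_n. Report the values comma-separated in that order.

6643, 112931, 170898

n=9: 1·9 3·3 9·1  f→[1+81+6561]=6643
d|18:{1,2,3,6,9,18}  Σf=1+16+81+1296+6561+104976=112931
d|20:{1,2,4,5,10,20}  Σf=1+16+256+625+10000+160000=170898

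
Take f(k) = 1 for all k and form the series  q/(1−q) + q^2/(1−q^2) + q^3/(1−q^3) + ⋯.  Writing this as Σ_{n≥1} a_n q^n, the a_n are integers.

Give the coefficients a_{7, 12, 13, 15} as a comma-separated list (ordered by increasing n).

d|7:{7,1}  Σf=1+1=2
n=12: 12·1 6·2 4·3 3·4 2·6 1·12  f→[1+1+1+1+1+1]=6
d|13:{1,13}  Σf=1+1=2
n=15: 1·15 3·5 5·3 15·1  f→[1+1+1+1]=4

2, 6, 2, 4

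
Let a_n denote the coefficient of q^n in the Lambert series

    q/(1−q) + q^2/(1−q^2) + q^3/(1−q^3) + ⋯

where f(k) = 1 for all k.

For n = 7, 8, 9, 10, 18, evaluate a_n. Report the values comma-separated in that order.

[q^7] f(7)=1,f(1)=1 ⇒ 2
d|8:{8,4,2,1}  Σf=1+1+1+1=4
q^9  k|9↦f(k): 1:1 3:1 9:1  a_9=3
n=10: 10·1 5·2 2·5 1·10  f→[1+1+1+1]=4
[q^18] f(18)=1,f(9)=1,f(6)=1,f(3)=1,f(2)=1,f(1)=1 ⇒ 6

2, 4, 3, 4, 6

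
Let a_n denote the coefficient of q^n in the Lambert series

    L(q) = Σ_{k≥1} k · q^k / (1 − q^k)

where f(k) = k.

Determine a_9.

d|9:{9,3,1}  Σf=9+3+1=13

a_9 = 13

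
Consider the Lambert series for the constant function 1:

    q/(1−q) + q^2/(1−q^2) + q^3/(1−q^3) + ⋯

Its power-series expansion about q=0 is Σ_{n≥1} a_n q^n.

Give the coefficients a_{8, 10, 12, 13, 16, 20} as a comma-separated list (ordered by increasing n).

q^8  k|8↦f(k): 1:1 2:1 4:1 8:1  a_8=4
[q^10] f(10)=1,f(5)=1,f(2)=1,f(1)=1 ⇒ 4
n=12: 1·12 2·6 3·4 4·3 6·2 12·1  f→[1+1+1+1+1+1]=6
d|13:{13,1}  Σf=1+1=2
[q^16] f(1)=1,f(2)=1,f(4)=1,f(8)=1,f(16)=1 ⇒ 5
[q^20] f(1)=1,f(2)=1,f(4)=1,f(5)=1,f(10)=1,f(20)=1 ⇒ 6

4, 4, 6, 2, 5, 6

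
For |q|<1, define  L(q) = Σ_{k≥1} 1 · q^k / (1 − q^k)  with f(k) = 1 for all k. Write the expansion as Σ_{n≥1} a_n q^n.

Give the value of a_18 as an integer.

[q^18] f(18)=1,f(9)=1,f(6)=1,f(3)=1,f(2)=1,f(1)=1 ⇒ 6

a_18 = 6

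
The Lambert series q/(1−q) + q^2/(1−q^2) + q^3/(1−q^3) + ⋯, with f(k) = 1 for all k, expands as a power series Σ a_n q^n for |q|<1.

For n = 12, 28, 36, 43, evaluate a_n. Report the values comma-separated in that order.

d|12:{1,2,3,4,6,12}  Σf=1+1+1+1+1+1=6
[q^28] f(1)=1,f(2)=1,f(4)=1,f(7)=1,f(14)=1,f(28)=1 ⇒ 6
n=36: 36·1 18·2 12·3 9·4 6·6 4·9 3·12 2·18 1·36  f→[1+1+1+1+1+1+1+1+1]=9
q^43  k|43↦f(k): 1:1 43:1  a_43=2

6, 6, 9, 2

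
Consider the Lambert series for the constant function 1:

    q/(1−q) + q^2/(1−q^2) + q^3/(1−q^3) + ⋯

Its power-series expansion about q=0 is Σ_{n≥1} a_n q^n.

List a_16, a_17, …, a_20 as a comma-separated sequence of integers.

5, 2, 6, 2, 6

[q^16] f(1)=1,f(2)=1,f(4)=1,f(8)=1,f(16)=1 ⇒ 5
d|17:{1,17}  Σf=1+1=2
[q^18] f(1)=1,f(2)=1,f(3)=1,f(6)=1,f(9)=1,f(18)=1 ⇒ 6
q^19  k|19↦f(k): 1:1 19:1  a_19=2
[q^20] f(20)=1,f(10)=1,f(5)=1,f(4)=1,f(2)=1,f(1)=1 ⇒ 6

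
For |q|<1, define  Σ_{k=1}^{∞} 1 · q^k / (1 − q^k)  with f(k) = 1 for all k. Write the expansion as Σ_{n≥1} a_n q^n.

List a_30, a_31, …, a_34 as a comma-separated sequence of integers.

n=30: 30·1 15·2 10·3 6·5 5·6 3·10 2·15 1·30  f→[1+1+1+1+1+1+1+1]=8
[q^31] f(31)=1,f(1)=1 ⇒ 2
d|32:{32,16,8,4,2,1}  Σf=1+1+1+1+1+1=6
[q^33] f(1)=1,f(3)=1,f(11)=1,f(33)=1 ⇒ 4
n=34: 1·34 2·17 17·2 34·1  f→[1+1+1+1]=4

8, 2, 6, 4, 4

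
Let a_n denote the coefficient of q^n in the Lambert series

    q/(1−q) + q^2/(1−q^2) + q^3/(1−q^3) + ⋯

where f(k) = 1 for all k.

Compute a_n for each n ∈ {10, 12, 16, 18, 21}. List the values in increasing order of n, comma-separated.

q^10  k|10↦f(k): 10:1 5:1 2:1 1:1  a_10=4
d|12:{12,6,4,3,2,1}  Σf=1+1+1+1+1+1=6
q^16  k|16↦f(k): 16:1 8:1 4:1 2:1 1:1  a_16=5
q^18  k|18↦f(k): 1:1 2:1 3:1 6:1 9:1 18:1  a_18=6
[q^21] f(21)=1,f(7)=1,f(3)=1,f(1)=1 ⇒ 4

4, 6, 5, 6, 4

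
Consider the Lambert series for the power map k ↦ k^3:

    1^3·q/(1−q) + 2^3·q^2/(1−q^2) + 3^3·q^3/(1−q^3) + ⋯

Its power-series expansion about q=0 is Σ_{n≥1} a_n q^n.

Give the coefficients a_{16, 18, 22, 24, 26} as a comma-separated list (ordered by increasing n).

4681, 6813, 11988, 16380, 19782

[q^16] f(1)=1,f(2)=8,f(4)=64,f(8)=512,f(16)=4096 ⇒ 4681
n=18: 18·1 9·2 6·3 3·6 2·9 1·18  f→[5832+729+216+27+8+1]=6813
q^22  k|22↦f(k): 22:10648 11:1331 2:8 1:1  a_22=11988
q^24  k|24↦f(k): 1:1 2:8 3:27 4:64 6:216 8:512 12:1728 24:13824  a_24=16380
n=26: 1·26 2·13 13·2 26·1  f→[1+8+2197+17576]=19782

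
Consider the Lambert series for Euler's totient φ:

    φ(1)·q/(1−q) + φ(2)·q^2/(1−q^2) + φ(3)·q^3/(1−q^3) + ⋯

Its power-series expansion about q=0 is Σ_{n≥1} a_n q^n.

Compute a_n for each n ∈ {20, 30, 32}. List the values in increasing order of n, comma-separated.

[q^20] φ(20)=8,φ(10)=4,φ(5)=4,φ(4)=2,φ(2)=1,φ(1)=1 ⇒ 20
[q^30] φ(1)=1,φ(2)=1,φ(3)=2,φ(5)=4,φ(6)=2,φ(10)=4,φ(15)=8,φ(30)=8 ⇒ 30
n=32: 32·1 16·2 8·4 4·8 2·16 1·32  φ→[16+8+4+2+1+1]=32

20, 30, 32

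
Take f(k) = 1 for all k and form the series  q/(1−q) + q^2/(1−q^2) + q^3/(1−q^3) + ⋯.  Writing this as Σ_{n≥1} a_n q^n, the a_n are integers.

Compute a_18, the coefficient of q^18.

a_18 = 6

d|18:{18,9,6,3,2,1}  Σf=1+1+1+1+1+1=6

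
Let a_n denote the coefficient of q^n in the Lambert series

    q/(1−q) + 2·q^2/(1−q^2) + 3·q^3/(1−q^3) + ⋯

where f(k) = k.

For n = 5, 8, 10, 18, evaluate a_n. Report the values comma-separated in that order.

q^5  k|5↦f(k): 1:1 5:5  a_5=6
q^8  k|8↦f(k): 8:8 4:4 2:2 1:1  a_8=15
[q^10] f(1)=1,f(2)=2,f(5)=5,f(10)=10 ⇒ 18
n=18: 18·1 9·2 6·3 3·6 2·9 1·18  f→[18+9+6+3+2+1]=39

6, 15, 18, 39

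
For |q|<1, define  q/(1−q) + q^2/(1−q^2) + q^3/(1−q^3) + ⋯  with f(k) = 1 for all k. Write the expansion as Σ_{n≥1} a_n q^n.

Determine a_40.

a_40 = 8

d|40:{1,2,4,5,8,10,20,40}  Σf=1+1+1+1+1+1+1+1=8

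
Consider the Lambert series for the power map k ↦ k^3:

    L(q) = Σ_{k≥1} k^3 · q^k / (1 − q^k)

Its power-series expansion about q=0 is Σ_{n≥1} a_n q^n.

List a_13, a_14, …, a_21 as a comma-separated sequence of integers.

2198, 3096, 3528, 4681, 4914, 6813, 6860, 9198, 9632

n=13: 13·1 1·13  f→[2197+1]=2198
q^14  k|14↦f(k): 1:1 2:8 7:343 14:2744  a_14=3096
n=15: 15·1 5·3 3·5 1·15  f→[3375+125+27+1]=3528
d|16:{1,2,4,8,16}  Σf=1+8+64+512+4096=4681
d|17:{17,1}  Σf=4913+1=4914
q^18  k|18↦f(k): 18:5832 9:729 6:216 3:27 2:8 1:1  a_18=6813
q^19  k|19↦f(k): 1:1 19:6859  a_19=6860
[q^20] f(20)=8000,f(10)=1000,f(5)=125,f(4)=64,f(2)=8,f(1)=1 ⇒ 9198
d|21:{1,3,7,21}  Σf=1+27+343+9261=9632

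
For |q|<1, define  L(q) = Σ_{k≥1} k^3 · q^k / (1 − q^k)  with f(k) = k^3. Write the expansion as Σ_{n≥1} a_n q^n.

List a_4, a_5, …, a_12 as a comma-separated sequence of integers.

q^4  k|4↦f(k): 1:1 2:8 4:64  a_4=73
n=5: 5·1 1·5  f→[125+1]=126
n=6: 6·1 3·2 2·3 1·6  f→[216+27+8+1]=252
d|7:{7,1}  Σf=343+1=344
d|8:{8,4,2,1}  Σf=512+64+8+1=585
n=9: 1·9 3·3 9·1  f→[1+27+729]=757
d|10:{1,2,5,10}  Σf=1+8+125+1000=1134
q^11  k|11↦f(k): 1:1 11:1331  a_11=1332
n=12: 12·1 6·2 4·3 3·4 2·6 1·12  f→[1728+216+64+27+8+1]=2044

73, 126, 252, 344, 585, 757, 1134, 1332, 2044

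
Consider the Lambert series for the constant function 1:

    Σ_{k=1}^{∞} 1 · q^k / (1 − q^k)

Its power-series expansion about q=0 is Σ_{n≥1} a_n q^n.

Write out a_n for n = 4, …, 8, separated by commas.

3, 2, 4, 2, 4

[q^4] f(1)=1,f(2)=1,f(4)=1 ⇒ 3
n=5: 5·1 1·5  f→[1+1]=2
q^6  k|6↦f(k): 6:1 3:1 2:1 1:1  a_6=4
n=7: 1·7 7·1  f→[1+1]=2
n=8: 8·1 4·2 2·4 1·8  f→[1+1+1+1]=4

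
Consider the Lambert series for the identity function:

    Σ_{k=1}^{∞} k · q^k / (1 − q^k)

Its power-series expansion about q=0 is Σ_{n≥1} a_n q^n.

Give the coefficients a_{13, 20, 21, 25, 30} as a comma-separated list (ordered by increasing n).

14, 42, 32, 31, 72

d|13:{1,13}  Σf=1+13=14
n=20: 20·1 10·2 5·4 4·5 2·10 1·20  f→[20+10+5+4+2+1]=42
d|21:{21,7,3,1}  Σf=21+7+3+1=32
[q^25] f(25)=25,f(5)=5,f(1)=1 ⇒ 31
[q^30] f(1)=1,f(2)=2,f(3)=3,f(5)=5,f(6)=6,f(10)=10,f(15)=15,f(30)=30 ⇒ 72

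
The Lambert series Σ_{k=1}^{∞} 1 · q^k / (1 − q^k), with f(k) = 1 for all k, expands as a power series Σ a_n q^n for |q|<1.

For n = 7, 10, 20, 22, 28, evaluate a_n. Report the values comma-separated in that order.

d|7:{7,1}  Σf=1+1=2
d|10:{10,5,2,1}  Σf=1+1+1+1=4
n=20: 20·1 10·2 5·4 4·5 2·10 1·20  f→[1+1+1+1+1+1]=6
[q^22] f(1)=1,f(2)=1,f(11)=1,f(22)=1 ⇒ 4
q^28  k|28↦f(k): 28:1 14:1 7:1 4:1 2:1 1:1  a_28=6

2, 4, 6, 4, 6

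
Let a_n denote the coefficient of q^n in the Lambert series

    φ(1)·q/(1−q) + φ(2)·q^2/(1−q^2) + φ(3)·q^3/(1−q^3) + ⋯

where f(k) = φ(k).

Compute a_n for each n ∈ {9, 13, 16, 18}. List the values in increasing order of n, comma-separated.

q^9  k|9↦φ(k): 9:6 3:2 1:1  a_9=9
n=13: 13·1 1·13  φ→[12+1]=13
n=16: 1·16 2·8 4·4 8·2 16·1  φ→[1+1+2+4+8]=16
d|18:{18,9,6,3,2,1}  Σφ=6+6+2+2+1+1=18

9, 13, 16, 18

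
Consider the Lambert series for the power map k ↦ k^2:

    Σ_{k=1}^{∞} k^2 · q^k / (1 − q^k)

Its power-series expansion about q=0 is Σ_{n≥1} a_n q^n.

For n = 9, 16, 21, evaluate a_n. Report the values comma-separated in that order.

[q^9] f(9)=81,f(3)=9,f(1)=1 ⇒ 91
n=16: 16·1 8·2 4·4 2·8 1·16  f→[256+64+16+4+1]=341
q^21  k|21↦f(k): 1:1 3:9 7:49 21:441  a_21=500

91, 341, 500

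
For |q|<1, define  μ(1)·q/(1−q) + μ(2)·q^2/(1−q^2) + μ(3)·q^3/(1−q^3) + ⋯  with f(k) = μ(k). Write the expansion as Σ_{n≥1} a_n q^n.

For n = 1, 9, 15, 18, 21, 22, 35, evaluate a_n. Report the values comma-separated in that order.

[q^1] μ(1)=1 ⇒ 1
d|9:{9,3,1}  Σμ=0+(-1)+1=0
q^15  k|15↦μ(k): 1:1 3:-1 5:-1 15:1  a_15=0
d|18:{1,2,3,6,9,18}  Σμ=1+(-1)+(-1)+1+0+0=0
[q^21] μ(1)=1,μ(3)=-1,μ(7)=-1,μ(21)=1 ⇒ 0
n=22: 1·22 2·11 11·2 22·1  μ→[1+(-1)+(-1)+1]=0
n=35: 35·1 7·5 5·7 1·35  μ→[1+(-1)+(-1)+1]=0

1, 0, 0, 0, 0, 0, 0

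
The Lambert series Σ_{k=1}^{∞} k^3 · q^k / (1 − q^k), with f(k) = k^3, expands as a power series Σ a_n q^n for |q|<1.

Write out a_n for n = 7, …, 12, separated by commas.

344, 585, 757, 1134, 1332, 2044

n=7: 7·1 1·7  f→[343+1]=344
[q^8] f(1)=1,f(2)=8,f(4)=64,f(8)=512 ⇒ 585
d|9:{1,3,9}  Σf=1+27+729=757
d|10:{1,2,5,10}  Σf=1+8+125+1000=1134
q^11  k|11↦f(k): 11:1331 1:1  a_11=1332
n=12: 12·1 6·2 4·3 3·4 2·6 1·12  f→[1728+216+64+27+8+1]=2044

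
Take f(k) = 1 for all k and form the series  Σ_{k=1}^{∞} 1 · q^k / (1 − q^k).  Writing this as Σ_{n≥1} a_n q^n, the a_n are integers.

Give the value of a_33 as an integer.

a_33 = 4

[q^33] f(1)=1,f(3)=1,f(11)=1,f(33)=1 ⇒ 4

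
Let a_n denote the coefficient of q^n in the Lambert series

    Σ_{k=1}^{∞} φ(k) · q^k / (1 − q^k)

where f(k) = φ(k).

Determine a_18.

d|18:{1,2,3,6,9,18}  Σφ=1+1+2+2+6+6=18

a_18 = 18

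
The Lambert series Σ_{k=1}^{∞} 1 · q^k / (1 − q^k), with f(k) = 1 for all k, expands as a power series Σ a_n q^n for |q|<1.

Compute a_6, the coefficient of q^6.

a_6 = 4

d|6:{6,3,2,1}  Σf=1+1+1+1=4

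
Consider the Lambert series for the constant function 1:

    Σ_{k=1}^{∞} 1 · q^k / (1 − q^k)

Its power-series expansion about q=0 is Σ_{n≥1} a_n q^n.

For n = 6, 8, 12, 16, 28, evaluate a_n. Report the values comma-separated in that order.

4, 4, 6, 5, 6

[q^6] f(6)=1,f(3)=1,f(2)=1,f(1)=1 ⇒ 4
q^8  k|8↦f(k): 1:1 2:1 4:1 8:1  a_8=4
[q^12] f(12)=1,f(6)=1,f(4)=1,f(3)=1,f(2)=1,f(1)=1 ⇒ 6
d|16:{1,2,4,8,16}  Σf=1+1+1+1+1=5
q^28  k|28↦f(k): 1:1 2:1 4:1 7:1 14:1 28:1  a_28=6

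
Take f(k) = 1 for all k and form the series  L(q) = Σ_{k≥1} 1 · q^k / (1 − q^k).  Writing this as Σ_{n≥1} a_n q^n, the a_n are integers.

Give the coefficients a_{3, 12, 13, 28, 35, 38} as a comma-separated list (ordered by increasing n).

n=3: 3·1 1·3  f→[1+1]=2
d|12:{12,6,4,3,2,1}  Σf=1+1+1+1+1+1=6
d|13:{1,13}  Σf=1+1=2
q^28  k|28↦f(k): 28:1 14:1 7:1 4:1 2:1 1:1  a_28=6
n=35: 35·1 7·5 5·7 1·35  f→[1+1+1+1]=4
n=38: 38·1 19·2 2·19 1·38  f→[1+1+1+1]=4

2, 6, 2, 6, 4, 4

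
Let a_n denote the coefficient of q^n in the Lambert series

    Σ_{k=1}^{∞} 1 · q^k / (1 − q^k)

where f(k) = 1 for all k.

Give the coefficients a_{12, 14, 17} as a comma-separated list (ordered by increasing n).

[q^12] f(12)=1,f(6)=1,f(4)=1,f(3)=1,f(2)=1,f(1)=1 ⇒ 6
d|14:{1,2,7,14}  Σf=1+1+1+1=4
q^17  k|17↦f(k): 1:1 17:1  a_17=2

6, 4, 2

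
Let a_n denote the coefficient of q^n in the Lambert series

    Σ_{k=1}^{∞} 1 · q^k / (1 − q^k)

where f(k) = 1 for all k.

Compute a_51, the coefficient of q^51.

[q^51] f(1)=1,f(3)=1,f(17)=1,f(51)=1 ⇒ 4

a_51 = 4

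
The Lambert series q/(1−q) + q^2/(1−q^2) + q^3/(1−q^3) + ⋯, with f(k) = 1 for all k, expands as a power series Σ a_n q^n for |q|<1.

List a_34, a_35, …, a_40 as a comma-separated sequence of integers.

n=34: 34·1 17·2 2·17 1·34  f→[1+1+1+1]=4
n=35: 35·1 7·5 5·7 1·35  f→[1+1+1+1]=4
q^36  k|36↦f(k): 36:1 18:1 12:1 9:1 6:1 4:1 3:1 2:1 1:1  a_36=9
d|37:{1,37}  Σf=1+1=2
[q^38] f(38)=1,f(19)=1,f(2)=1,f(1)=1 ⇒ 4
q^39  k|39↦f(k): 1:1 3:1 13:1 39:1  a_39=4
n=40: 40·1 20·2 10·4 8·5 5·8 4·10 2·20 1·40  f→[1+1+1+1+1+1+1+1]=8

4, 4, 9, 2, 4, 4, 8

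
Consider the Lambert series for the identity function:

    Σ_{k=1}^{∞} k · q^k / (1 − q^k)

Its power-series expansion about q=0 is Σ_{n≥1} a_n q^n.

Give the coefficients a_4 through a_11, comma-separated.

q^4  k|4↦f(k): 1:1 2:2 4:4  a_4=7
[q^5] f(1)=1,f(5)=5 ⇒ 6
n=6: 1·6 2·3 3·2 6·1  f→[1+2+3+6]=12
q^7  k|7↦f(k): 7:7 1:1  a_7=8
[q^8] f(1)=1,f(2)=2,f(4)=4,f(8)=8 ⇒ 15
n=9: 9·1 3·3 1·9  f→[9+3+1]=13
d|10:{10,5,2,1}  Σf=10+5+2+1=18
d|11:{1,11}  Σf=1+11=12

7, 6, 12, 8, 15, 13, 18, 12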